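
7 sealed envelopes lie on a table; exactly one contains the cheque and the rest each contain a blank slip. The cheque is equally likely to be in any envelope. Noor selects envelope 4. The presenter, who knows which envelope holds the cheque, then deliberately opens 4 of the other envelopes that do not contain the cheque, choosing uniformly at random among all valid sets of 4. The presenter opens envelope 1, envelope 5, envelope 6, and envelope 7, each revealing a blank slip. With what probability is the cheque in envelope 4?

1/7

Condition on the true location of the cheque.
If it is in any of envelopes 1, 5, 6, and 7 (prior 1/7 each): that envelope was opened and seen not to hold the prize — ruled out; weight (1/7)·0 = 0 each.
If it is in either of envelopes 2 and 3 (prior 1/7 each): the presenter has 5 equally likely choices, so probability 1/5; weight (1/7)·(1/5) = 1/35 each.
If it is in envelope 4 (prior 1/7): the presenter has 15 equally likely choices, so probability 1/15; weight (1/7)·(1/15) = 1/105.
The weights sum to 1/15.
So P(the cheque in envelope 4 | the presenter opened envelope 1, envelope 5, envelope 6, and envelope 7) = (1/105) / (1/15) = 1/7.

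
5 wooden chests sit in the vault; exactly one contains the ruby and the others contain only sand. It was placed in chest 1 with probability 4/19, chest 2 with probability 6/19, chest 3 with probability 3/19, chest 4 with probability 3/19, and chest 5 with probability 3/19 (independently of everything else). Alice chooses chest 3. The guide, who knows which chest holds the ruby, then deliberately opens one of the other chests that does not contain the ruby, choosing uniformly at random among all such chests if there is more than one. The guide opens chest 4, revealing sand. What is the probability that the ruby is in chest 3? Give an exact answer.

9/61

Condition on the true location of the ruby.
If it is in chest 1 (prior 4/19): the guide has 3 equally likely choices, so probability 1/3; weight (4/19)·(1/3) = 4/57.
If it is in chest 2 (prior 6/19): the guide has 3 equally likely choices, so probability 1/3; weight (6/19)·(1/3) = 2/19.
If it is in chest 3 (prior 3/19): the guide has 4 equally likely choices, so probability 1/4; weight (3/19)·(1/4) = 3/76.
If it is in chest 4 (prior 3/19): the guide opened chest 4, so this case is ruled out; weight (3/19)·0 = 0.
If it is in chest 5 (prior 3/19): the guide has 3 equally likely choices, so probability 1/3; weight (3/19)·(1/3) = 1/19.
The weights sum to 61/228.
So P(the ruby in chest 3 | the guide opened chest 4) = (3/76) / (61/228) = 9/61.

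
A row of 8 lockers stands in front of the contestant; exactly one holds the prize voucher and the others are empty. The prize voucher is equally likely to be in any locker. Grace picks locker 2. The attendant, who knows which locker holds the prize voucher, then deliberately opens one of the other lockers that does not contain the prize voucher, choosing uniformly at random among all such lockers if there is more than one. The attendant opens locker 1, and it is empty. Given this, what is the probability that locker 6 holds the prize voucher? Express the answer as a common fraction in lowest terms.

7/48

Apply Bayes' rule, conditioning on where the prize voucher actually is.
If it is in locker 1 (prior 1/8): the attendant opened locker 1, so this case is ruled out; weight (1/8)·0 = 0.
If it is in locker 2 (prior 1/8): the attendant has 7 equally likely choices, so probability 1/7; weight (1/8)·(1/7) = 1/56.
If it is in any of lockers 3, 4, 5, 6, 7, and 8 (prior 1/8 each): the attendant has 6 equally likely choices, so probability 1/6; weight (1/8)·(1/6) = 1/48 each.
The weights sum to 1/7.
So P(the prize voucher in locker 6 | the attendant opened locker 1) = (1/48) / (1/7) = 7/48.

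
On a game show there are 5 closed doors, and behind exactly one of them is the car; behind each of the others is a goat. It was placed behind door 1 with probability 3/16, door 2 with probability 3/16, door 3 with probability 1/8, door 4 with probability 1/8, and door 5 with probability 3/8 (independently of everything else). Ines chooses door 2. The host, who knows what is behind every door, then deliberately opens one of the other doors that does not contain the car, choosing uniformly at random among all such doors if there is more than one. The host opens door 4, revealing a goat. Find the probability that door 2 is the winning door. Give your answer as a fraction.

9/53

Consider each possible location of the car in turn.
If it is behind door 1 (prior 3/16): the host has 3 equally likely choices, so probability 1/3; weight (3/16)·(1/3) = 1/16.
If it is behind door 2 (prior 3/16): the host has 4 equally likely choices, so probability 1/4; weight (3/16)·(1/4) = 3/64.
If it is behind door 3 (prior 1/8): the host has 3 equally likely choices, so probability 1/3; weight (1/8)·(1/3) = 1/24.
If it is behind door 4 (prior 1/8): the host opened door 4, so this case is ruled out; weight (1/8)·0 = 0.
If it is behind door 5 (prior 3/8): the host has 3 equally likely choices, so probability 1/3; weight (3/8)·(1/3) = 1/8.
The weights sum to 53/192.
So P(the car behind door 2 | the host opened door 4) = (3/64) / (53/192) = 9/53.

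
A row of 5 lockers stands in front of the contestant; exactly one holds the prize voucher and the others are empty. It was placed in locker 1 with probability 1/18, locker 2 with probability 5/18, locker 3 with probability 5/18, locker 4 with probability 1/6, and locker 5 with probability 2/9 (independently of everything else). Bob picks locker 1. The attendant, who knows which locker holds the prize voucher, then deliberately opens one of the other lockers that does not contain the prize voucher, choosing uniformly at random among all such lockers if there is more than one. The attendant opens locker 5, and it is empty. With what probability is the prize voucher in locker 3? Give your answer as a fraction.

4/11

Condition on the true location of the prize voucher.
If it is in locker 1 (prior 1/18): the attendant has 4 equally likely choices, so probability 1/4; weight (1/18)·(1/4) = 1/72.
If it is in either of lockers 2 and 3 (prior 5/18 each): the attendant has 3 equally likely choices, so probability 1/3; weight (5/18)·(1/3) = 5/54 each.
If it is in locker 4 (prior 1/6): the attendant has 3 equally likely choices, so probability 1/3; weight (1/6)·(1/3) = 1/18.
If it is in locker 5 (prior 2/9): the attendant opened locker 5, so this case is ruled out; weight (2/9)·0 = 0.
The weights sum to 55/216.
So P(the prize voucher in locker 3 | the attendant opened locker 5) = (5/54) / (55/216) = 4/11.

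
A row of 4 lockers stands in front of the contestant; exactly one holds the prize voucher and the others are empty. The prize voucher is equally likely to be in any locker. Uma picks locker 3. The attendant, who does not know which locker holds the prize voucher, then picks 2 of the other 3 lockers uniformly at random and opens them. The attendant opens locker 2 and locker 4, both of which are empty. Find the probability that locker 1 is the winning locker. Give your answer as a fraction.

1/2

Consider each possible location of the prize voucher in turn.
If it is in either of lockers 1 and 3 (prior 1/4 each): the attendant picks exactly this set with probability 1/3 regardless, and none is the prize; weight (1/4)·(1/3) = 1/12 each.
If it is in either of lockers 2 and 4 (prior 1/4 each): that locker was opened and seen not to hold the prize — ruled out; weight (1/4)·0 = 0 each.
The weights sum to 1/6.
So P(the prize voucher in locker 1 | the attendant opened locker 2 and locker 4) = (1/12) / (1/6) = 1/2.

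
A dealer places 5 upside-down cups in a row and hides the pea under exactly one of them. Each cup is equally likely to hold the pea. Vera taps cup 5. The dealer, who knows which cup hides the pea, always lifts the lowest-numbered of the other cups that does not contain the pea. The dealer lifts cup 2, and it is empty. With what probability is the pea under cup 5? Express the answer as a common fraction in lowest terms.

0

Condition on the true location of the pea.
If it is under cup 1 (prior 1/5): cup 2 is the lowest-numbered option available, probability 1; weight (1/5)·1 = 1/5.
If it is under cup 2 (prior 1/5): the dealer opened cup 2, so this case is ruled out; weight (1/5)·0 = 0.
If it is under any of cups 3, 4, and 5 (prior 1/5 each): the dealer would have opened cup 1 instead, probability 0; weight (1/5)·0 = 0 each.
The weights sum to 1/5.
So P(the pea under cup 5 | the dealer opened cup 2) = 0 / (1/5) = 0.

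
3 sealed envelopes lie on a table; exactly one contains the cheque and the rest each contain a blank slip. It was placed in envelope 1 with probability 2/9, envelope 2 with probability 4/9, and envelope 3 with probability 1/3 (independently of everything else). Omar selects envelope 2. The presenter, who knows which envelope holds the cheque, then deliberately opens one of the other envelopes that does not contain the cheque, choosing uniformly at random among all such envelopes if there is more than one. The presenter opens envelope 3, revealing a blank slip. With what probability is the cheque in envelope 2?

1/2

Condition on the true location of the cheque.
If it is in envelope 1 (prior 2/9): the presenter has no choice, probability 1; weight (2/9)·1 = 2/9.
If it is in envelope 2 (prior 4/9): the presenter has 2 equally likely choices, so probability 1/2; weight (4/9)·(1/2) = 2/9.
If it is in envelope 3 (prior 1/3): the presenter opened envelope 3, so this case is ruled out; weight (1/3)·0 = 0.
The weights sum to 4/9.
So P(the cheque in envelope 2 | the presenter opened envelope 3) = (2/9) / (4/9) = 1/2.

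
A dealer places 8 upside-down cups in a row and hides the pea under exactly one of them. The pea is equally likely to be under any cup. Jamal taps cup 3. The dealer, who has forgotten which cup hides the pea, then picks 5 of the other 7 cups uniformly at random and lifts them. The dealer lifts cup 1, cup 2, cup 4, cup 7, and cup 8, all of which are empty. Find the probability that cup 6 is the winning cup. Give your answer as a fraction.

1/3

Because the dealer chose which cups to lift without knowing where the pea is, the choice is independent of the prize location. Learning that none of the 5 opened cups holds the pea simply rules out those 5 locations and leaves the remaining 3 cups still equally likely by symmetry.
So P(the pea under cup 6) = 1/3.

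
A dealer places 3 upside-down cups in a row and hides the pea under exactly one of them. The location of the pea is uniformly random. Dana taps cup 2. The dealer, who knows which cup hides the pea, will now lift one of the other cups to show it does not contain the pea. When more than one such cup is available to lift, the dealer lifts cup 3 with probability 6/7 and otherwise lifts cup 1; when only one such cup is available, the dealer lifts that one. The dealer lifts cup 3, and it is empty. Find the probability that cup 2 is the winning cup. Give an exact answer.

6/13

Consider each possible location of the pea in turn.
If it is under cup 1 (prior 1/3): only cup 3 is available, probability 1; weight (1/3)·1 = 1/3.
If it is under cup 2 (prior 1/3): cup 3 is available, opened with probability 6/7; weight (1/3)·(6/7) = 2/7.
If it is under cup 3 (prior 1/3): the dealer opened cup 3, so this case is ruled out; weight (1/3)·0 = 0.
The weights sum to 13/21.
So P(the pea under cup 2 | the dealer opened cup 3) = (2/7) / (13/21) = 6/13.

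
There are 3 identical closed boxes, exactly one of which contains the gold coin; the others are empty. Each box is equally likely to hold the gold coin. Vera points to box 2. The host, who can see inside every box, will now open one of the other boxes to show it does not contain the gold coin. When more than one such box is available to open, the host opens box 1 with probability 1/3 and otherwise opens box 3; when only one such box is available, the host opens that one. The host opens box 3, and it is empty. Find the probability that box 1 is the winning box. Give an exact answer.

3/5

Consider each possible location of the gold coin in turn.
If it is in box 1 (prior 1/3): only box 3 is available, probability 1; weight (1/3)·1 = 1/3.
If it is in box 2 (prior 1/3): box 1 is available but not opened, probability 2/3; weight (1/3)·(2/3) = 2/9.
If it is in box 3 (prior 1/3): the host opened box 3, so this case is ruled out; weight (1/3)·0 = 0.
The weights sum to 5/9.
So P(the gold coin in box 1 | the host opened box 3) = (1/3) / (5/9) = 3/5.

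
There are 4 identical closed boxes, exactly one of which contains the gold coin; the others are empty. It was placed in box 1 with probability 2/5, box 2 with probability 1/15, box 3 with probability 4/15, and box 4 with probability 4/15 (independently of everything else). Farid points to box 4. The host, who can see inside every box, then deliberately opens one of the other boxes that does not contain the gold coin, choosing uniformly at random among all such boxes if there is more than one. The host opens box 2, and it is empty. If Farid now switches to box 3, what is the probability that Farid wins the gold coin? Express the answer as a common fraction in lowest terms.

6/19

Consider each possible location of the gold coin in turn.
If it is in box 1 (prior 2/5): the host has 2 equally likely choices, so probability 1/2; weight (2/5)·(1/2) = 1/5.
If it is in box 2 (prior 1/15): the host opened box 2, so this case is ruled out; weight (1/15)·0 = 0.
If it is in box 3 (prior 4/15): the host has 2 equally likely choices, so probability 1/2; weight (4/15)·(1/2) = 2/15.
If it is in box 4 (prior 4/15): the host has 3 equally likely choices, so probability 1/3; weight (4/15)·(1/3) = 4/45.
The weights sum to 19/45.
So P(the gold coin in box 3 | the host opened box 2) = (2/15) / (19/45) = 6/19.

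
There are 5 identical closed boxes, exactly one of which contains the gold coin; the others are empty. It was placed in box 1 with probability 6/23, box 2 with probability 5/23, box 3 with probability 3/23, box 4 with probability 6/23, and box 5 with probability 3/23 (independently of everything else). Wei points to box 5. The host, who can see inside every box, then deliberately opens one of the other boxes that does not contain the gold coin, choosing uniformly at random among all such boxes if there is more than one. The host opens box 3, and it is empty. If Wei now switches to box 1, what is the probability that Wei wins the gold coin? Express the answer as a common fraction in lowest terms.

24/77

Apply Bayes' rule, conditioning on where the gold coin actually is.
If it is in either of boxes 1 and 4 (prior 6/23 each): the host has 3 equally likely choices, so probability 1/3; weight (6/23)·(1/3) = 2/23 each.
If it is in box 2 (prior 5/23): the host has 3 equally likely choices, so probability 1/3; weight (5/23)·(1/3) = 5/69.
If it is in box 3 (prior 3/23): the host opened box 3, so this case is ruled out; weight (3/23)·0 = 0.
If it is in box 5 (prior 3/23): the host has 4 equally likely choices, so probability 1/4; weight (3/23)·(1/4) = 3/92.
The weights sum to 77/276.
So P(the gold coin in box 1 | the host opened box 3) = (2/23) / (77/276) = 24/77.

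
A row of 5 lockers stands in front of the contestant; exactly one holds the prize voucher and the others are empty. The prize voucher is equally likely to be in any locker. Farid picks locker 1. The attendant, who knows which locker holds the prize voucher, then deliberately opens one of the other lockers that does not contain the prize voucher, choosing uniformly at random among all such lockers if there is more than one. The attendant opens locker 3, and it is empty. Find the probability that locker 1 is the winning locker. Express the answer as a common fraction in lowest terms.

Consider each possible location of the prize voucher in turn.
If it is in locker 1 (prior 1/5): the attendant has 4 equally likely choices, so probability 1/4; weight (1/5)·(1/4) = 1/20.
If it is in any of lockers 2, 4, and 5 (prior 1/5 each): the attendant has 3 equally likely choices, so probability 1/3; weight (1/5)·(1/3) = 1/15 each.
If it is in locker 3 (prior 1/5): the attendant opened locker 3, so this case is ruled out; weight (1/5)·0 = 0.
The weights sum to 1/4.
So P(the prize voucher in locker 1 | the attendant opened locker 3) = (1/20) / (1/4) = 1/5.

1/5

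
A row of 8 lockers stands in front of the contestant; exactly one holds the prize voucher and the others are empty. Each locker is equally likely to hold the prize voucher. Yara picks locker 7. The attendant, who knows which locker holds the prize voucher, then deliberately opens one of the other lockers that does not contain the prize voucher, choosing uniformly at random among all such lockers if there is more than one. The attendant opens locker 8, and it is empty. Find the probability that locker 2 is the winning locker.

7/48

Condition on the true location of the prize voucher.
If it is in any of lockers 1, 2, 3, 4, 5, and 6 (prior 1/8 each): the attendant has 6 equally likely choices, so probability 1/6; weight (1/8)·(1/6) = 1/48 each.
If it is in locker 7 (prior 1/8): the attendant has 7 equally likely choices, so probability 1/7; weight (1/8)·(1/7) = 1/56.
If it is in locker 8 (prior 1/8): the attendant opened locker 8, so this case is ruled out; weight (1/8)·0 = 0.
The weights sum to 1/7.
So P(the prize voucher in locker 2 | the attendant opened locker 8) = (1/48) / (1/7) = 7/48.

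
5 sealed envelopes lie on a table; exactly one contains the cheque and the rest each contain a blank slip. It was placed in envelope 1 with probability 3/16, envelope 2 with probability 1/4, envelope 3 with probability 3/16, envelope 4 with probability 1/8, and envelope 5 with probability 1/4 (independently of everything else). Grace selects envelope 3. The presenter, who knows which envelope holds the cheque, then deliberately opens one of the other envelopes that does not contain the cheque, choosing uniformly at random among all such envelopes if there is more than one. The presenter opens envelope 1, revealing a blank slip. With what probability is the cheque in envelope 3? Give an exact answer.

Consider each possible location of the cheque in turn.
If it is in envelope 1 (prior 3/16): the presenter opened envelope 1, so this case is ruled out; weight (3/16)·0 = 0.
If it is in either of envelopes 2 and 5 (prior 1/4 each): the presenter has 3 equally likely choices, so probability 1/3; weight (1/4)·(1/3) = 1/12 each.
If it is in envelope 3 (prior 3/16): the presenter has 4 equally likely choices, so probability 1/4; weight (3/16)·(1/4) = 3/64.
If it is in envelope 4 (prior 1/8): the presenter has 3 equally likely choices, so probability 1/3; weight (1/8)·(1/3) = 1/24.
The weights sum to 49/192.
So P(the cheque in envelope 3 | the presenter opened envelope 1) = (3/64) / (49/192) = 9/49.

9/49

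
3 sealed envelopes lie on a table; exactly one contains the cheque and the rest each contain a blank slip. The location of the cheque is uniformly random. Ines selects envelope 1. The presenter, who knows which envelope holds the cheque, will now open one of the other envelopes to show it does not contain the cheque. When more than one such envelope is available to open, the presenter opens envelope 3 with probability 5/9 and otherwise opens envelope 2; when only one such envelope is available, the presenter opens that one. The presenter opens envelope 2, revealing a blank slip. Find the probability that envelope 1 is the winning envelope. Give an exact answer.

4/13

Condition on the true location of the cheque.
If it is in envelope 1 (prior 1/3): envelope 3 is available but not opened, probability 4/9; weight (1/3)·(4/9) = 4/27.
If it is in envelope 2 (prior 1/3): the presenter opened envelope 2, so this case is ruled out; weight (1/3)·0 = 0.
If it is in envelope 3 (prior 1/3): only envelope 2 is available, probability 1; weight (1/3)·1 = 1/3.
The weights sum to 13/27.
So P(the cheque in envelope 1 | the presenter opened envelope 2) = (4/27) / (13/27) = 4/13.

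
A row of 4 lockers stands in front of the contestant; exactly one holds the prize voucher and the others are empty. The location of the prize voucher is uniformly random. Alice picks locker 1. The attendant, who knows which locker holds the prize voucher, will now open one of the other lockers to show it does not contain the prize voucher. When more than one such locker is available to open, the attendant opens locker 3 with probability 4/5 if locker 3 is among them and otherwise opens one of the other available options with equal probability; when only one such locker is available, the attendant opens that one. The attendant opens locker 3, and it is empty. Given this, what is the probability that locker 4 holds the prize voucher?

1/3

Consider each possible location of the prize voucher in turn.
If it is in any of lockers 1, 2, and 4 (prior 1/4 each): locker 3 is available, opened with probability 4/5; weight (1/4)·(4/5) = 1/5 each.
If it is in locker 3 (prior 1/4): the attendant opened locker 3, so this case is ruled out; weight (1/4)·0 = 0.
The weights sum to 3/5.
So P(the prize voucher in locker 4 | the attendant opened locker 3) = (1/5) / (3/5) = 1/3.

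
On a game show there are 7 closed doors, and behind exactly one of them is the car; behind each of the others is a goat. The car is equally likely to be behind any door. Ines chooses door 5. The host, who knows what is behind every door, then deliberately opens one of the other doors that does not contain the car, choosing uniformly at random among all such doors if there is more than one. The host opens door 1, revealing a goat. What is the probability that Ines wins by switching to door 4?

6/35

Apply Bayes' rule, conditioning on where the car actually is.
If it is behind door 1 (prior 1/7): the host opened door 1, so this case is ruled out; weight (1/7)·0 = 0.
If it is behind any of doors 2, 3, 4, 6, and 7 (prior 1/7 each): the host has 5 equally likely choices, so probability 1/5; weight (1/7)·(1/5) = 1/35 each.
If it is behind door 5 (prior 1/7): the host has 6 equally likely choices, so probability 1/6; weight (1/7)·(1/6) = 1/42.
The weights sum to 1/6.
So P(the car behind door 4 | the host opened door 1) = (1/35) / (1/6) = 6/35.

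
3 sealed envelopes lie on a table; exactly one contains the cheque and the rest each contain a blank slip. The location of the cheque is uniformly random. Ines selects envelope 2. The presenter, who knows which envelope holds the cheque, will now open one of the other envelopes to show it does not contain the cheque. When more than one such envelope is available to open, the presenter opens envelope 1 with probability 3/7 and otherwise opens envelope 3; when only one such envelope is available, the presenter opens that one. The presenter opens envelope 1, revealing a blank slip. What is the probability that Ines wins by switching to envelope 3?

7/10

Apply Bayes' rule, conditioning on where the cheque actually is.
If it is in envelope 1 (prior 1/3): the presenter opened envelope 1, so this case is ruled out; weight (1/3)·0 = 0.
If it is in envelope 2 (prior 1/3): envelope 1 is available, opened with probability 3/7; weight (1/3)·(3/7) = 1/7.
If it is in envelope 3 (prior 1/3): only envelope 1 is available, probability 1; weight (1/3)·1 = 1/3.
The weights sum to 10/21.
So P(the cheque in envelope 3 | the presenter opened envelope 1) = (1/3) / (10/21) = 7/10.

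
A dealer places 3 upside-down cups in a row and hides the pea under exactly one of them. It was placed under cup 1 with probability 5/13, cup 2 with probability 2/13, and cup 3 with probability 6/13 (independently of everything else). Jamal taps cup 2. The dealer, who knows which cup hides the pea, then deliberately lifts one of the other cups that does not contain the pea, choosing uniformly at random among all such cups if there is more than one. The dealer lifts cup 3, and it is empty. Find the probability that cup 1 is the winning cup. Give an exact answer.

Condition on the true location of the pea.
If it is under cup 1 (prior 5/13): the dealer has no choice, probability 1; weight (5/13)·1 = 5/13.
If it is under cup 2 (prior 2/13): the dealer has 2 equally likely choices, so probability 1/2; weight (2/13)·(1/2) = 1/13.
If it is under cup 3 (prior 6/13): the dealer opened cup 3, so this case is ruled out; weight (6/13)·0 = 0.
The weights sum to 6/13.
So P(the pea under cup 1 | the dealer opened cup 3) = (5/13) / (6/13) = 5/6.

5/6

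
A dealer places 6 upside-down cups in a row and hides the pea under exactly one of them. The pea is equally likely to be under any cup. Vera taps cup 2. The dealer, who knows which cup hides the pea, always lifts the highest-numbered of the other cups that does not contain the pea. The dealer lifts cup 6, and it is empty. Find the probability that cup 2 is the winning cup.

Apply Bayes' rule, conditioning on where the pea actually is.
If it is under any of cups 1, 2, 3, 4, and 5 (prior 1/6 each): cup 6 is the highest-numbered option available, probability 1; weight (1/6)·1 = 1/6 each.
If it is under cup 6 (prior 1/6): the dealer opened cup 6, so this case is ruled out; weight (1/6)·0 = 0.
The weights sum to 5/6.
So P(the pea under cup 2 | the dealer opened cup 6) = (1/6) / (5/6) = 1/5.

1/5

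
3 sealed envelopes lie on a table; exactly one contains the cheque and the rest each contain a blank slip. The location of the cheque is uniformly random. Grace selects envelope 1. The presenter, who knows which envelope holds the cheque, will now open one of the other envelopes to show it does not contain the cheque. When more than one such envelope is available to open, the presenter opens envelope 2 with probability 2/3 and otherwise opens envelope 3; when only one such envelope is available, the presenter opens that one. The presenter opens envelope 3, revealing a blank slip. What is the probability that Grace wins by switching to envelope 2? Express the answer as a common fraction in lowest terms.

Condition on the true location of the cheque.
If it is in envelope 1 (prior 1/3): envelope 2 is available but not opened, probability 1/3; weight (1/3)·(1/3) = 1/9.
If it is in envelope 2 (prior 1/3): only envelope 3 is available, probability 1; weight (1/3)·1 = 1/3.
If it is in envelope 3 (prior 1/3): the presenter opened envelope 3, so this case is ruled out; weight (1/3)·0 = 0.
The weights sum to 4/9.
So P(the cheque in envelope 2 | the presenter opened envelope 3) = (1/3) / (4/9) = 3/4.

3/4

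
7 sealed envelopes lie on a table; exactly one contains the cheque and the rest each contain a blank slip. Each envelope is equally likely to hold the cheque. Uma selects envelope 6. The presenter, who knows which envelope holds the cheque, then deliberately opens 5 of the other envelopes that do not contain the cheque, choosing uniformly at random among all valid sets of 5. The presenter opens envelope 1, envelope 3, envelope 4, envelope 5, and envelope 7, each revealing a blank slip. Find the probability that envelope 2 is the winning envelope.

6/7

Condition on the true location of the cheque.
If it is in any of envelopes 1, 3, 4, 5, and 7 (prior 1/7 each): that envelope was opened and seen not to hold the prize — ruled out; weight (1/7)·0 = 0 each.
If it is in envelope 2 (prior 1/7): the presenter has no choice, probability 1; weight (1/7)·1 = 1/7.
If it is in envelope 6 (prior 1/7): the presenter has 6 equally likely choices, so probability 1/6; weight (1/7)·(1/6) = 1/42.
The weights sum to 1/6.
So P(the cheque in envelope 2 | the presenter opened envelope 1, envelope 3, envelope 4, envelope 5, and envelope 7) = (1/7) / (1/6) = 6/7.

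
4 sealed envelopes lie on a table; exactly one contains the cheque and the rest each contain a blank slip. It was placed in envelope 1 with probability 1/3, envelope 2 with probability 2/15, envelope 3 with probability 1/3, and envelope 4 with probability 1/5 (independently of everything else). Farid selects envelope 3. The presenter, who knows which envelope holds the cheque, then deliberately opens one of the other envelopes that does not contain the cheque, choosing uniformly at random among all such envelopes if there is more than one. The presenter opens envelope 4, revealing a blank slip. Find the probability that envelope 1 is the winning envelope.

Condition on the true location of the cheque.
If it is in envelope 1 (prior 1/3): the presenter has 2 equally likely choices, so probability 1/2; weight (1/3)·(1/2) = 1/6.
If it is in envelope 2 (prior 2/15): the presenter has 2 equally likely choices, so probability 1/2; weight (2/15)·(1/2) = 1/15.
If it is in envelope 3 (prior 1/3): the presenter has 3 equally likely choices, so probability 1/3; weight (1/3)·(1/3) = 1/9.
If it is in envelope 4 (prior 1/5): the presenter opened envelope 4, so this case is ruled out; weight (1/5)·0 = 0.
The weights sum to 31/90.
So P(the cheque in envelope 1 | the presenter opened envelope 4) = (1/6) / (31/90) = 15/31.

15/31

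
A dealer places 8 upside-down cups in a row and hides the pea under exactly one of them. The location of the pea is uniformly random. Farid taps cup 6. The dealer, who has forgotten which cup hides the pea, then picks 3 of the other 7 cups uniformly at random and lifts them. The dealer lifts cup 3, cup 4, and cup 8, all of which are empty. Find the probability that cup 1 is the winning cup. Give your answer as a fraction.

1/5

Because the dealer chose which cups to lift without knowing where the pea is, the choice is independent of the prize location. Learning that none of the 3 opened cups holds the pea simply rules out those 3 locations and leaves the remaining 5 cups still equally likely by symmetry.
So P(the pea under cup 1) = 1/5.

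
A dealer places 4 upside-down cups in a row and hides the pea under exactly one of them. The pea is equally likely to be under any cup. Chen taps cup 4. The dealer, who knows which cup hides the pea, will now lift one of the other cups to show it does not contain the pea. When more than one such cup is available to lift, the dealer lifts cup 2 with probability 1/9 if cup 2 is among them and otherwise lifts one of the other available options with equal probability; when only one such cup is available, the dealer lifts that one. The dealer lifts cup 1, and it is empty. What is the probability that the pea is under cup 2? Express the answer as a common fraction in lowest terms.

3/11

Apply Bayes' rule, conditioning on where the pea actually is.
If it is under cup 1 (prior 1/4): the dealer opened cup 1, so this case is ruled out; weight (1/4)·0 = 0.
If it is under cup 2 (prior 1/4): cup 2 holds the prize so is unavailable; the dealer chooses uniformly among the 2 others, probability 1/2; weight (1/4)·(1/2) = 1/8.
If it is under cup 3 (prior 1/4): cup 2 is available but not opened, probability 8/9; weight (1/4)·(8/9) = 2/9.
If it is under cup 4 (prior 1/4): cup 2 is available but not opened; cup 1 gets probability (1 − 1/9)/2 = 4/9; weight (1/4)·(4/9) = 1/9.
The weights sum to 11/24.
So P(the pea under cup 2 | the dealer opened cup 1) = (1/8) / (11/24) = 3/11.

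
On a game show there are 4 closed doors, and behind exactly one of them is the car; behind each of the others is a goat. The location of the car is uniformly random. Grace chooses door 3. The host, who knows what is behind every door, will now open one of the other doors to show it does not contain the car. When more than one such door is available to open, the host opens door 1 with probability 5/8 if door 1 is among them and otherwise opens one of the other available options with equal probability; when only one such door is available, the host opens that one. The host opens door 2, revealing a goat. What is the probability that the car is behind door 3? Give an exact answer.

3/17

Condition on the true location of the car.
If it is behind door 1 (prior 1/4): door 1 holds the prize so is unavailable; the host chooses uniformly among the 2 others, probability 1/2; weight (1/4)·(1/2) = 1/8.
If it is behind door 2 (prior 1/4): the host opened door 2, so this case is ruled out; weight (1/4)·0 = 0.
If it is behind door 3 (prior 1/4): door 1 is available but not opened; door 2 gets probability (1 − 5/8)/2 = 3/16; weight (1/4)·(3/16) = 3/64.
If it is behind door 4 (prior 1/4): door 1 is available but not opened, probability 3/8; weight (1/4)·(3/8) = 3/32.
The weights sum to 17/64.
So P(the car behind door 3 | the host opened door 2) = (3/64) / (17/64) = 3/17.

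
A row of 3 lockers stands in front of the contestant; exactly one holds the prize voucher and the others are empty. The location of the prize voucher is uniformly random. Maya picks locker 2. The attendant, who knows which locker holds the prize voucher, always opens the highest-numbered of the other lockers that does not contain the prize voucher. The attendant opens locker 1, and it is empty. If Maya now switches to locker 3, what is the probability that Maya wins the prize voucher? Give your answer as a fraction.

1

Apply Bayes' rule, conditioning on where the prize voucher actually is.
If it is in locker 1 (prior 1/3): the attendant opened locker 1, so this case is ruled out; weight (1/3)·0 = 0.
If it is in locker 2 (prior 1/3): the attendant would have opened locker 3 instead, probability 0; weight (1/3)·0 = 0.
If it is in locker 3 (prior 1/3): locker 1 is the highest-numbered option available, probability 1; weight (1/3)·1 = 1/3.
The weights sum to 1/3.
So P(the prize voucher in locker 3 | the attendant opened locker 1) = (1/3) / (1/3) = 1.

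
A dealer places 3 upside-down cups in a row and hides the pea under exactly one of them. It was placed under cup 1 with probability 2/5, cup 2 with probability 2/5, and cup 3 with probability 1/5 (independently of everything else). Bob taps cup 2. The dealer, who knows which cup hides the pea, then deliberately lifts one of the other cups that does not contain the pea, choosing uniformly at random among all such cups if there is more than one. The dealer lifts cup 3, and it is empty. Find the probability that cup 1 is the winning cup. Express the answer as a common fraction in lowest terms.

Apply Bayes' rule, conditioning on where the pea actually is.
If it is under cup 1 (prior 2/5): the dealer has no choice, probability 1; weight (2/5)·1 = 2/5.
If it is under cup 2 (prior 2/5): the dealer has 2 equally likely choices, so probability 1/2; weight (2/5)·(1/2) = 1/5.
If it is under cup 3 (prior 1/5): the dealer opened cup 3, so this case is ruled out; weight (1/5)·0 = 0.
The weights sum to 3/5.
So P(the pea under cup 1 | the dealer opened cup 3) = (2/5) / (3/5) = 2/3.

2/3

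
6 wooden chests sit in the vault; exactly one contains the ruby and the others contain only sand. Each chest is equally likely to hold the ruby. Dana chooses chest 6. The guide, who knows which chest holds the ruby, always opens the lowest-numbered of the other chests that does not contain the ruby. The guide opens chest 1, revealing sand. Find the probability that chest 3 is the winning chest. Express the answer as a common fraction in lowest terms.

1/5

Consider each possible location of the ruby in turn.
If it is in chest 1 (prior 1/6): the guide opened chest 1, so this case is ruled out; weight (1/6)·0 = 0.
If it is in any of chests 2, 3, 4, 5, and 6 (prior 1/6 each): chest 1 is the lowest-numbered option available, probability 1; weight (1/6)·1 = 1/6 each.
The weights sum to 5/6.
So P(the ruby in chest 3 | the guide opened chest 1) = (1/6) / (5/6) = 1/5.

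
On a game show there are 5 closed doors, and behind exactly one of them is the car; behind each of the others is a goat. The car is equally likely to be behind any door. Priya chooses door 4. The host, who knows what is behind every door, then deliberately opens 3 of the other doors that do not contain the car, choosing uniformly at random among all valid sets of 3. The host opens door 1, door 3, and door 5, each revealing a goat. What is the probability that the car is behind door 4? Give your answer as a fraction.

1/5

Condition on the true location of the car.
If it is behind any of doors 1, 3, and 5 (prior 1/5 each): that door was opened and seen not to hold the prize — ruled out; weight (1/5)·0 = 0 each.
If it is behind door 2 (prior 1/5): the host has no choice, probability 1; weight (1/5)·1 = 1/5.
If it is behind door 4 (prior 1/5): the host has 4 equally likely choices, so probability 1/4; weight (1/5)·(1/4) = 1/20.
The weights sum to 1/4.
So P(the car behind door 4 | the host opened door 1, door 3, and door 5) = (1/20) / (1/4) = 1/5.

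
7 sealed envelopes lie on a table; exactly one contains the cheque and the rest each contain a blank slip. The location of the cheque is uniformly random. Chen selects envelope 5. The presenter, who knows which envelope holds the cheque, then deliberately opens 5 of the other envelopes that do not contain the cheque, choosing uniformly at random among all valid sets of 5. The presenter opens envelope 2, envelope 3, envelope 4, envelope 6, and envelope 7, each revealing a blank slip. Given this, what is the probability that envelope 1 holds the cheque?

Apply Bayes' rule, conditioning on where the cheque actually is.
If it is in envelope 1 (prior 1/7): the presenter has no choice, probability 1; weight (1/7)·1 = 1/7.
If it is in any of envelopes 2, 3, 4, 6, and 7 (prior 1/7 each): that envelope was opened and seen not to hold the prize — ruled out; weight (1/7)·0 = 0 each.
If it is in envelope 5 (prior 1/7): the presenter has 6 equally likely choices, so probability 1/6; weight (1/7)·(1/6) = 1/42.
The weights sum to 1/6.
So P(the cheque in envelope 1 | the presenter opened envelope 2, envelope 3, envelope 4, envelope 6, and envelope 7) = (1/7) / (1/6) = 6/7.

6/7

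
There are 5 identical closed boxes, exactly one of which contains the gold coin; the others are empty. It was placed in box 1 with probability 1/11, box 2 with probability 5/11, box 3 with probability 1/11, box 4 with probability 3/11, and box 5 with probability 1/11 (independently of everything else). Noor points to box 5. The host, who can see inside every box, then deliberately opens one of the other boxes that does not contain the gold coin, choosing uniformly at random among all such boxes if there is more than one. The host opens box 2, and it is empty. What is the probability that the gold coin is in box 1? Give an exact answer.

4/23

Condition on the true location of the gold coin.
If it is in either of boxes 1 and 3 (prior 1/11 each): the host has 3 equally likely choices, so probability 1/3; weight (1/11)·(1/3) = 1/33 each.
If it is in box 2 (prior 5/11): the host opened box 2, so this case is ruled out; weight (5/11)·0 = 0.
If it is in box 4 (prior 3/11): the host has 3 equally likely choices, so probability 1/3; weight (3/11)·(1/3) = 1/11.
If it is in box 5 (prior 1/11): the host has 4 equally likely choices, so probability 1/4; weight (1/11)·(1/4) = 1/44.
The weights sum to 23/132.
So P(the gold coin in box 1 | the host opened box 2) = (1/33) / (23/132) = 4/23.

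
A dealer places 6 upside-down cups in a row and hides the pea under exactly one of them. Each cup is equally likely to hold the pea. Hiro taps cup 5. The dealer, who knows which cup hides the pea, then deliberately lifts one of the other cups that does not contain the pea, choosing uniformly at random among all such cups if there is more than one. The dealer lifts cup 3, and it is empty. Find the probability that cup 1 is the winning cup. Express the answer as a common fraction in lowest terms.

5/24

Apply Bayes' rule, conditioning on where the pea actually is.
If it is under any of cups 1, 2, 4, and 6 (prior 1/6 each): the dealer has 4 equally likely choices, so probability 1/4; weight (1/6)·(1/4) = 1/24 each.
If it is under cup 3 (prior 1/6): the dealer opened cup 3, so this case is ruled out; weight (1/6)·0 = 0.
If it is under cup 5 (prior 1/6): the dealer has 5 equally likely choices, so probability 1/5; weight (1/6)·(1/5) = 1/30.
The weights sum to 1/5.
So P(the pea under cup 1 | the dealer opened cup 3) = (1/24) / (1/5) = 5/24.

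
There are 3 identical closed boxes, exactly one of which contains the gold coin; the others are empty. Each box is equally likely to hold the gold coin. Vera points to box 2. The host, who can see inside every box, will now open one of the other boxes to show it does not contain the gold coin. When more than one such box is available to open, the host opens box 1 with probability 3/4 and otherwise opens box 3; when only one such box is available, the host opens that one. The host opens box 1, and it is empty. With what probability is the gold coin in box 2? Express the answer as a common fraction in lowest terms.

Apply Bayes' rule, conditioning on where the gold coin actually is.
If it is in box 1 (prior 1/3): the host opened box 1, so this case is ruled out; weight (1/3)·0 = 0.
If it is in box 2 (prior 1/3): box 1 is available, opened with probability 3/4; weight (1/3)·(3/4) = 1/4.
If it is in box 3 (prior 1/3): only box 1 is available, probability 1; weight (1/3)·1 = 1/3.
The weights sum to 7/12.
So P(the gold coin in box 2 | the host opened box 1) = (1/4) / (7/12) = 3/7.

3/7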